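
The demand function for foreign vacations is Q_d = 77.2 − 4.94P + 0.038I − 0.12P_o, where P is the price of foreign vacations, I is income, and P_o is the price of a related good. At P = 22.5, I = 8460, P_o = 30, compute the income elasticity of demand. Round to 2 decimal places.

1.13

Q_d = 77.2 − 4.94(22.5) + 0.038(8460) − 0.12(30) = 77.2 − 111.15 + 321.48 − 3.6 = 283.93.
∂Q_d/∂I = +0.038, so E_I = 0.038·(8460/283.93) ≈ 1.13.
E_I > 1: normal good (luxury).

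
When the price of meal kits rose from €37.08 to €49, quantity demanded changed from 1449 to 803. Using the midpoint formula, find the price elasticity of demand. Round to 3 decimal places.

%ΔQ = (803 − 1449)/[(1449 + 803)/2] = -646/1126 ≈ -0.5737.
%ΔP = (49 − 37.08)/[(37.08 + 49)/2] = 11.92/43.04 ≈ 0.2770.
Arc elasticity E = %ΔQ/%ΔP ≈ -0.5737/0.2770 ≈ -2.072.
|E| > 1: demand is elastic over this range.

-2.072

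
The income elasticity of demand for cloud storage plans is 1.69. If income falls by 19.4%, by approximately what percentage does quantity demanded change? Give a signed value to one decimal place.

%ΔQ ≈ E × %ΔI = (1.69) × (-19.4%) ≈ -32.8%.

-32.8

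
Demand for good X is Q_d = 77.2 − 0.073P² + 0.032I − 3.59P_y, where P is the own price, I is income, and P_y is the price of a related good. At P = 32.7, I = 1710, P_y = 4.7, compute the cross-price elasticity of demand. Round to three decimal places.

-0.456

Evaluating quantity at (P, I, P_y) gives Q_d = 77.2 − 0.073(32.7)² + 0.032(1710) − 3.59(4.7) = 77.2 − 78.0582 + 54.72 − 16.873 = 36.9888.
∂Q_d/∂P_y = −3.59, so E_xy = -3.59·(4.7/36.9888) ≈ -0.456.
E_xy < 0: the goods are complements.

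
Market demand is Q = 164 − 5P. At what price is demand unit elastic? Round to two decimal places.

For linear demand Q = a − bP, E = −bP/(a − bP). |E| = 1 ⇒ bP = a − bP ⇒ P = a/(2b).
P = 164/(2·5) = 16.40.

16.40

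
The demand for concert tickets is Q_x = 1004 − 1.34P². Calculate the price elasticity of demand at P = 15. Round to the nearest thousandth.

At P = 15, Q_x = 702.5.
dQ_x/dP = −2·1.34·P = −40.2.
Point elasticity E = (dQ_x/dP)·(P/Q_x) = -40.2 × 15/702.5 ≈ -0.858.
|E| < 1, so demand is inelastic at this price.

-0.858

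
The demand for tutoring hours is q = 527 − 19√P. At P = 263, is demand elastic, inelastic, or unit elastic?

inelastic

At P = 263, q = 218.8718.
dq/dP = −19/(2√P) = −19/(2·16.2173).
Point elasticity E = (dq/dP)·(P/q) = -0.5858 × 263/218.8718 ≈ -0.704.
|E| ≈ 0.704 < 1, so demand is inelastic.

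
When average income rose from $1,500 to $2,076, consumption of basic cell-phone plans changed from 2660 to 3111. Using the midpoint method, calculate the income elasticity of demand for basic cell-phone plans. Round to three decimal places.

0.485

%ΔQ = (3111 − 2660)/[(2660+3111)/2] = 451/2885.5 ≈ 0.1563.
%ΔM = (2,076 − 1,500)/[(1,500+2,076)/2] = 576/1788 ≈ 0.3221.
E_I = %ΔQ/%ΔM ≈ 0.485.
E_I ∈ (0,1): normal good (necessity).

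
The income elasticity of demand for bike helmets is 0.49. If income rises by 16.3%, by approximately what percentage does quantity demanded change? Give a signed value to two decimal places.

7.99

%ΔQ ≈ E × %ΔI = (0.49) × (16.3%) ≈ 7.99%.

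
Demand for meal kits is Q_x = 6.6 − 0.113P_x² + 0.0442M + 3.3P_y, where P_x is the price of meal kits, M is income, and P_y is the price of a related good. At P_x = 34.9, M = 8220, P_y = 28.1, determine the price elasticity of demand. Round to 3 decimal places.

-0.847

First evaluate Q_x: 6.6 − 0.113(34.9)² + 0.0442(8220) + 3.3(28.1) = 6.6 − 137.6351 + 363.324 + 92.73 = 325.0189.
∂Q_x/∂P_x = −2·0.113·P_x = -7.8874, so E_p = -7.8874·(34.9/325.0189) ≈ -0.847.
|E_p| < 1: demand is inelastic.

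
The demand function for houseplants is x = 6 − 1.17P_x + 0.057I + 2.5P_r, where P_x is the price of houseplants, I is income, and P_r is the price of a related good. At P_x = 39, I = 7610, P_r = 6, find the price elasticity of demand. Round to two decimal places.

-0.11

x = 6 − 1.17(39) + 0.057(7610) + 2.5(6) = 6 − 45.63 + 433.77 + 15 = 409.14.
∂x/∂P_x = −1.17, so E_p = (−1.17)·(39/409.14) ≈ -0.11.
|E_p| < 1: demand is inelastic.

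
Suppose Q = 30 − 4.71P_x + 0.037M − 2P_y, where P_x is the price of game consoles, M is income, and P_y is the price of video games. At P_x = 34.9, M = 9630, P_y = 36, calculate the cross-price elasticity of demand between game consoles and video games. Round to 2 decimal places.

-0.48

Substituting, Q = 30 − 4.71(34.9) + 0.037(9630) − 2(36) = 30 − 164.379 + 356.31 − 72 = 149.931.
∂Q/∂P_y = −2, so E_xy = -2·(36/149.931) ≈ -0.48.
E_xy < 0: the goods are complements.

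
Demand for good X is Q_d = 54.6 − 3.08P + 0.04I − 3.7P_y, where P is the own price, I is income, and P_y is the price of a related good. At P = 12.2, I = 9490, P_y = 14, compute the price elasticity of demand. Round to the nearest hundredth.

-0.11

At the given point, Q_d = 54.6 − 3.08(12.2) + 0.04(9490) − 3.7(14) = 54.6 − 37.576 + 379.6 − 51.8 = 344.824.
∂Q_d/∂P = −3.08, so E_p = (−3.08)·(12.2/344.824) ≈ -0.11.
|E_p| < 1: demand is inelastic.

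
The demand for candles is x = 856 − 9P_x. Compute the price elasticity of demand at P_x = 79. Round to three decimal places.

-4.903

At P_x = 79, x = 145.
dx/dP_x = −9.
Point elasticity E = (dx/dP_x)·(P_x/x) = -9 × 79/145 ≈ -4.903.
|E| > 1, so demand is elastic at this price.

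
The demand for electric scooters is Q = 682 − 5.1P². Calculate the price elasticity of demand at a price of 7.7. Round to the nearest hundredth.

-1.59

At P = 7.7, Q = 379.621.
dQ/dP = −2·5.1·P = −78.54.
Point elasticity E = (dQ/dP)·(P/Q) = -78.54 × 7.7/379.621 ≈ -1.59.
|E| > 1, so demand is elastic at this price.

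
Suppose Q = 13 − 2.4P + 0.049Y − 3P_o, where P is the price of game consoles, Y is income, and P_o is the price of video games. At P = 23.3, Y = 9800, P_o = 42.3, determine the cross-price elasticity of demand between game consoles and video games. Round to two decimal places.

Substituting, Q = 13 − 2.4(23.3) + 0.049(9800) − 3(42.3) = 13 − 55.92 + 480.2 − 126.9 = 310.38.
∂Q/∂P_o = −3, so E_xy = -3·(42.3/310.38) ≈ -0.41.
E_xy < 0: the goods are complements.

-0.41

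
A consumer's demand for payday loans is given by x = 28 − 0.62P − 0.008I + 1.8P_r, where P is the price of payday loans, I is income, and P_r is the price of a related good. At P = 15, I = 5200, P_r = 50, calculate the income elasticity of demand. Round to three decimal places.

-0.620

Evaluating quantity at (P, I, P_r) gives x = 28 − 0.62(15) − 0.008(5200) + 1.8(50) = 28 − 9.3 − 41.6 + 90 = 67.1.
∂x/∂I = −0.008, so E_I = -0.008·(5200/67.1) ≈ -0.620.
E_I < 0: inferior good.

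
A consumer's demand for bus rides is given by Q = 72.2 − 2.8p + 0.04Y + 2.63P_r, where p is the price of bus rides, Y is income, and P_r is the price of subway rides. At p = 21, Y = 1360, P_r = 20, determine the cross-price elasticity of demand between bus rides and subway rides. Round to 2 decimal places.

0.44

Substituting, Q = 72.2 − 2.8(21) + 0.04(1360) + 2.63(20) = 72.2 − 58.8 + 54.4 + 52.6 = 120.4.
∂Q/∂P_r = +2.63, so E_xy = 2.63·(20/120.4) ≈ 0.44.
E_xy > 0: the goods are substitutes.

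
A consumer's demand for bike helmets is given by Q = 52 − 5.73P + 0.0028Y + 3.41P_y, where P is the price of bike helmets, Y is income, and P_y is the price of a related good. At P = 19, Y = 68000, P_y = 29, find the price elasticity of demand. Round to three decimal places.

At the given point, Q = 52 − 5.73(19) + 0.0028(68000) + 3.41(29) = 52 − 108.87 + 190.4 + 98.89 = 232.42.
∂Q/∂P = −5.73, so E_p = (−5.73)·(19/232.42) ≈ -0.468.
|E_p| < 1: demand is inelastic.

-0.468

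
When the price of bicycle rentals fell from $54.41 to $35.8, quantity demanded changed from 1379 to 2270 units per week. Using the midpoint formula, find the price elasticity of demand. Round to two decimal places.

%Δq = (2270 − 1379)/[(1379 + 2270)/2] = 891/1824.5 ≈ 0.4884.
%ΔP = (35.8 − 54.41)/[(54.41 + 35.8)/2] = -18.61/45.105 ≈ -0.4126.
Arc elasticity E = %Δq/%ΔP ≈ 0.4884/-0.4126 ≈ -1.18.
|E| > 1: demand is elastic over this range.

-1.18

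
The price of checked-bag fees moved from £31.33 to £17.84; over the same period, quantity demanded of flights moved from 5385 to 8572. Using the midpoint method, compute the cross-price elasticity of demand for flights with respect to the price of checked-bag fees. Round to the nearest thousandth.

-0.832

%ΔQ_x = (8572 − 5385)/[(5385+8572)/2] = 3187/6978.5 ≈ 0.4567.
%ΔP_y = (17.84 − 31.33)/[(31.33+17.84)/2] ≈ -0.5487.
E_xy = 0.4567/-0.5487 ≈ -0.832.
E_xy < 0, so flights and checked-bag fees are complements.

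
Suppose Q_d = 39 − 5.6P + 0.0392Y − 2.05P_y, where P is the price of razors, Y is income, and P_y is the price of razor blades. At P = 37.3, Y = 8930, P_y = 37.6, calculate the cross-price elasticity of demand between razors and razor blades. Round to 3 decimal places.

-0.748

Evaluating quantity at (P, Y, P_y) gives Q_d = 39 − 5.6(37.3) + 0.0392(8930) − 2.05(37.6) = 39 − 208.88 + 350.056 − 77.08 = 103.096.
∂Q_d/∂P_y = −2.05, so E_xy = -2.05·(37.6/103.096) ≈ -0.748.
E_xy < 0: the goods are complements.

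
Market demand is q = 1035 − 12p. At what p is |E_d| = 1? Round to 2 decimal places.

43.13

For linear demand q = a − bp, E = −bp/(a − bp). |E| = 1 ⇒ bp = a − bp ⇒ p = a/(2b).
p = 1035/(2·12) ≈ 43.13.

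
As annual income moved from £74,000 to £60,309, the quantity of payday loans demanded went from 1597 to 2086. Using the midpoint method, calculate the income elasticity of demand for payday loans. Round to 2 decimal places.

%ΔQ = (2086 − 1597)/[(1597+2086)/2] = 489/1841.5 ≈ 0.2655.
%ΔY = (60,309 − 74,000)/[(74,000+60,309)/2] = -13691/67154.5 ≈ -0.2039.
E_I = %ΔQ/%ΔY ≈ -1.30.
E_I < 0: inferior good.

-1.30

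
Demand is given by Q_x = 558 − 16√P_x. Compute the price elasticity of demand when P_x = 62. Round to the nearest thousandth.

At P_x = 62, Q_x = 432.0159.
dQ_x/dP_x = −16/(2√P_x) = −16/(2·7.874).
Point elasticity E = (dQ_x/dP_x)·(P_x/Q_x) = -1.016 × 62/432.0159 ≈ -0.146.
|E| < 1, so demand is inelastic at this price.

-0.146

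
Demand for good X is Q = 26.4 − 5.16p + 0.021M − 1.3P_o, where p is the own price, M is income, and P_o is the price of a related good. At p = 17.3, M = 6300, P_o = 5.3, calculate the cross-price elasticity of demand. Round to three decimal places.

-0.110

Q = 26.4 − 5.16(17.3) + 0.021(6300) − 1.3(5.3) = 26.4 − 89.268 + 132.3 − 6.89 = 62.542.
∂Q/∂P_o = −1.3, so E_xy = -1.3·(5.3/62.542) ≈ -0.110.
E_xy < 0: the goods are complements.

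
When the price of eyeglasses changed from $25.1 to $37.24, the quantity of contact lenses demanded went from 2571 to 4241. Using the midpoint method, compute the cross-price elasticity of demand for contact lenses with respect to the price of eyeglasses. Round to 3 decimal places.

1.259

%ΔQ_x = (4241 − 2571)/[(2571+4241)/2] = 1670/3406 ≈ 0.4903.
%ΔP_y = (37.24 − 25.1)/[(25.1+37.24)/2] ≈ 0.3895.
E_xy = 0.4903/0.3895 ≈ 1.259.
E_xy > 0, so contact lenses and eyeglasses are substitutes.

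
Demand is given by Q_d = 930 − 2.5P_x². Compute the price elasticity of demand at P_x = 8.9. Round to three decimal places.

-0.541

At P_x = 8.9, Q_d = 731.975.
dQ_d/dP_x = −2·2.5·P_x = −44.5.
Point elasticity E = (dQ_d/dP_x)·(P_x/Q_d) = -44.5 × 8.9/731.975 ≈ -0.541.
|E| < 1, so demand is inelastic at this price.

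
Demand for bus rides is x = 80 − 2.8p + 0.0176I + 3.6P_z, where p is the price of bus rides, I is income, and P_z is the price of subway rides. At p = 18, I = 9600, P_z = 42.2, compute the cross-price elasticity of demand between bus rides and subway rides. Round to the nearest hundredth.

0.43

Substituting, x = 80 − 2.8(18) + 0.0176(9600) + 3.6(42.2) = 80 − 50.4 + 168.96 + 151.92 = 350.48.
∂x/∂P_z = +3.6, so E_xy = 3.6·(42.2/350.48) ≈ 0.43.
E_xy > 0: the goods are substitutes.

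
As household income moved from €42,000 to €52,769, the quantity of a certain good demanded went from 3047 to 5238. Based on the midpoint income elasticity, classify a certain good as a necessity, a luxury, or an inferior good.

luxury

%ΔQ = (5238 − 3047)/[(3047+5238)/2] = 2191/4142.5 ≈ 0.5289.
%ΔI = (52,769 − 42,000)/[(42,000+52,769)/2] = 10769/47384.5 ≈ 0.2273.
E_I = %ΔQ/%ΔI ≈ 2.327.
E_I > 1: normal good (luxury).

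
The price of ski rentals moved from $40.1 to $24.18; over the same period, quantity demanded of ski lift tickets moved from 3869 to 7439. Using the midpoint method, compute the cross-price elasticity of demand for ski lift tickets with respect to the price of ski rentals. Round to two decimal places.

-1.27

%ΔQ_x = (7439 − 3869)/[(3869+7439)/2] = 3570/5654 ≈ 0.6314.
%ΔP_y = (24.18 − 40.1)/[(40.1+24.18)/2] ≈ -0.4953.
E_xy = 0.6314/-0.4953 ≈ -1.27.
E_xy < 0, so ski lift tickets and ski rentals are complements.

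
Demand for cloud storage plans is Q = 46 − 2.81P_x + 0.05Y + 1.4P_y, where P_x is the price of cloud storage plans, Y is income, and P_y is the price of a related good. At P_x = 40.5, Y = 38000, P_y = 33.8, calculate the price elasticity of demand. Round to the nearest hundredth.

-0.06

Substituting, Q = 46 − 2.81(40.5) + 0.05(38000) + 1.4(33.8) = 46 − 113.805 + 1900 + 47.32 = 1879.515.
∂Q/∂P_x = −2.81, so E_p = (−2.81)·(40.5/1879.515) ≈ -0.06.
|E_p| < 1: demand is inelastic.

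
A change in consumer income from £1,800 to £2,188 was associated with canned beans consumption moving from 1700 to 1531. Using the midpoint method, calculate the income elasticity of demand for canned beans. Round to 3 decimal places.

-0.538

%ΔQ = (1531 − 1700)/[(1700+1531)/2] = -169/1615.5 ≈ -0.1046.
%ΔI = (2,188 − 1,800)/[(1,800+2,188)/2] = 388/1994 ≈ 0.1946.
E_I = %ΔQ/%ΔI ≈ -0.538.
E_I < 0: inferior good.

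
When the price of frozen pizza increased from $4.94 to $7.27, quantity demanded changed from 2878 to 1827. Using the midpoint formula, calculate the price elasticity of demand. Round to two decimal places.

-1.17

%Δq = (1827 − 2878)/[(2878 + 1827)/2] = -1051/2352.5 ≈ -0.4468.
%ΔP = (7.27 − 4.94)/[(4.94 + 7.27)/2] = 2.33/6.105 ≈ 0.3817.
Arc elasticity E = %Δq/%ΔP ≈ -0.4468/0.3817 ≈ -1.17.
|E| > 1: demand is elastic over this range.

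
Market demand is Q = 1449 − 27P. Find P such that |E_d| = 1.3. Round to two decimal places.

30.33

Set −bP/(a − bP) = −1.3 ⇒ bP = 1.3(a − bP) ⇒ bP(1+1.3) = 1.3·a.
P = 1.3·1449/(27·2.3) ≈ 30.33.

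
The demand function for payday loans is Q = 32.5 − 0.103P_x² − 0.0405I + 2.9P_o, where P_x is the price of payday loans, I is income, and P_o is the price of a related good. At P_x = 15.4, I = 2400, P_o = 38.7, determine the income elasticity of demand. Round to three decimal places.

-4.207

First evaluate Q: 32.5 − 0.103(15.4)² − 0.0405(2400) + 2.9(38.7) = 32.5 − 24.4275 − 97.2 + 112.23 = 23.1025.
∂Q/∂I = −0.0405, so E_I = -0.0405·(2400/23.1025) ≈ -4.207.
E_I < 0: inferior good.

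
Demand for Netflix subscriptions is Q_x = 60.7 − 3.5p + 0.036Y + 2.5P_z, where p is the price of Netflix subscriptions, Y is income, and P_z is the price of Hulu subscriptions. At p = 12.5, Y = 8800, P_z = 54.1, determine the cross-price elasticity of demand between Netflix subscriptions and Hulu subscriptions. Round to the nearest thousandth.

0.288

Evaluating quantity at (p, Y, P_z) gives Q_x = 60.7 − 3.5(12.5) + 0.036(8800) + 2.5(54.1) = 60.7 − 43.75 + 316.8 + 135.25 = 469.
∂Q_x/∂P_z = +2.5, so E_xy = 2.5·(54.1/469) ≈ 0.288.
E_xy > 0: the goods are substitutes.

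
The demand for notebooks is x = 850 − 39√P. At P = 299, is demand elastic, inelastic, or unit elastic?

At P = 299, x = 175.627.
dx/dP = −39/(2√P) = −39/(2·17.2916).
Point elasticity E = (dx/dP)·(P/x) = -1.1277 × 299/175.627 ≈ -1.920.
|E| ≈ 1.920 > 1, so demand is elastic.

elastic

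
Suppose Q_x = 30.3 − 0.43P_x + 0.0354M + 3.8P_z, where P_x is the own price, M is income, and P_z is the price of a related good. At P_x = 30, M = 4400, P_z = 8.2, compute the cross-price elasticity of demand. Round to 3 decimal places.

0.153

Evaluating quantity at (P_x, M, P_z) gives Q_x = 30.3 − 0.43(30) + 0.0354(4400) + 3.8(8.2) = 30.3 − 12.9 + 155.76 + 31.16 = 204.32.
∂Q_x/∂P_z = +3.8, so E_xy = 3.8·(8.2/204.32) ≈ 0.153.
E_xy > 0: the goods are substitutes.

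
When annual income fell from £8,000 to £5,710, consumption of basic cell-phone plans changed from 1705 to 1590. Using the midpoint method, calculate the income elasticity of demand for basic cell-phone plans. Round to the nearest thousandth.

%ΔQ = (1590 − 1705)/[(1705+1590)/2] = -115/1647.5 ≈ -0.0698.
%ΔM = (5,710 − 8,000)/[(8,000+5,710)/2] = -2290/6855 ≈ -0.3341.
E_I = %ΔQ/%ΔM ≈ 0.209.
E_I ∈ (0,1): normal good (necessity).

0.209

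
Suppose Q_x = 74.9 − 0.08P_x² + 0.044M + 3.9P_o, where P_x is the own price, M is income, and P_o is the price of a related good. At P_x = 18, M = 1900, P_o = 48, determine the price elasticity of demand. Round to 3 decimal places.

-0.162

Substituting, Q_x = 74.9 − 0.08(18)² + 0.044(1900) + 3.9(48) = 74.9 − 25.92 + 83.6 + 187.2 = 319.78.
∂Q_x/∂P_x = −2·0.08·P_x = -2.88, so E_p = -2.88·(18/319.78) ≈ -0.162.
|E_p| < 1: demand is inelastic.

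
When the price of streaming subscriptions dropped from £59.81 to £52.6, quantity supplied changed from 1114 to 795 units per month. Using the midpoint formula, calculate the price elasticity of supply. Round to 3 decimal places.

%Δq = (795 − 1114)/[(1114 + 795)/2] = -319/954.5 ≈ -0.3342.
%Δp = (52.6 − 59.81)/[(59.81 + 52.6)/2] = -7.21/56.205 ≈ -0.1283.
Arc elasticity E = %Δq/%Δp ≈ -0.3342/-0.1283 ≈ 2.605.
|E| > 1: supply is elastic over this range.

2.605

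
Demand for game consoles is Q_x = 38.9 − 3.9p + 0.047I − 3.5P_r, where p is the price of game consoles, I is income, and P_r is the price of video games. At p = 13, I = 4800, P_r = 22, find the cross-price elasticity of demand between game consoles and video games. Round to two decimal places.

Q_x = 38.9 − 3.9(13) + 0.047(4800) − 3.5(22) = 38.9 − 50.7 + 225.6 − 77 = 136.8.
∂Q_x/∂P_r = −3.5, so E_xy = -3.5·(22/136.8) ≈ -0.56.
E_xy < 0: the goods are complements.

-0.56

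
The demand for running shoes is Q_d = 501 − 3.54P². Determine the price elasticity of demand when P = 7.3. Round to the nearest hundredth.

At P = 7.3, Q_d = 312.3534.
dQ_d/dP = −2·3.54·P = −51.684.
Point elasticity E = (dQ_d/dP)·(P/Q_d) = -51.684 × 7.3/312.3534 ≈ -1.21.
|E| > 1, so demand is elastic at this price.

-1.21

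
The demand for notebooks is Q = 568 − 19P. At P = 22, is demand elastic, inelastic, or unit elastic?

elastic

At P = 22, Q = 150.
dQ/dP = −19.
Point elasticity E = (dQ/dP)·(P/Q) = -19 × 22/150 ≈ -2.787.
|E| ≈ 2.787 > 1, so demand is elastic.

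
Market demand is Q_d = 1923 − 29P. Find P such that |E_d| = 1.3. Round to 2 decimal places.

37.48

Set −bP/(a − bP) = −1.3 ⇒ bP = 1.3(a − bP) ⇒ bP(1+1.3) = 1.3·a.
P = 1.3·1923/(29·2.3) ≈ 37.48.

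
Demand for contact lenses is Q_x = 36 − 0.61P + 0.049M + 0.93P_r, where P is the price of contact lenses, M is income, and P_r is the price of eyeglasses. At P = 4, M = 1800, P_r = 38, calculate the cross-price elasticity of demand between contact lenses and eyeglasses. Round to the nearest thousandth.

0.225

Q_x = 36 − 0.61(4) + 0.049(1800) + 0.93(38) = 36 − 2.44 + 88.2 + 35.34 = 157.1.
∂Q_x/∂P_r = +0.93, so E_xy = 0.93·(38/157.1) ≈ 0.225.
E_xy > 0: the goods are substitutes.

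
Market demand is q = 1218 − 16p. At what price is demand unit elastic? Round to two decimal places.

For linear demand q = a − bp, E = −bp/(a − bp). |E| = 1 ⇒ bp = a − bp ⇒ p = a/(2b).
p = 1218/(2·16) ≈ 38.06.

38.06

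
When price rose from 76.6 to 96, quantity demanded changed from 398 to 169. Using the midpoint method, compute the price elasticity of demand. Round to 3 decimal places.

-3.593

%ΔQ = (169 − 398)/[(398 + 169)/2] = -229/283.5 ≈ -0.8078.
%Δp = (96 − 76.6)/[(76.6 + 96)/2] = 19.4/86.3 ≈ 0.2248.
Arc elasticity E = %ΔQ/%Δp ≈ -0.8078/0.2248 ≈ -3.593.
|E| > 1: demand is elastic over this range.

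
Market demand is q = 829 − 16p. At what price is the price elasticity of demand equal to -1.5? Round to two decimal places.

Set −bp/(a − bp) = −1.5 ⇒ bp = 1.5(a − bp) ⇒ bp(1+1.5) = 1.5·a.
p = 1.5·829/(16·2.5) ≈ 31.09.

31.09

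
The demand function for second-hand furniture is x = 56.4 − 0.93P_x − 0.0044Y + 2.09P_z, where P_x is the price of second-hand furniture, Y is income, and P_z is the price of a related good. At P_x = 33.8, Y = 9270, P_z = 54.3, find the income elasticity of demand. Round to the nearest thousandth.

Substituting, x = 56.4 − 0.93(33.8) − 0.0044(9270) + 2.09(54.3) = 56.4 − 31.434 − 40.788 + 113.487 = 97.665.
∂x/∂Y = −0.0044, so E_I = -0.0044·(9270/97.665) ≈ -0.418.
E_I < 0: inferior good.

-0.418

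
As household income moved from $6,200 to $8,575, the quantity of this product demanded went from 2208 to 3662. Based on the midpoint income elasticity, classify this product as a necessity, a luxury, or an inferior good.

%ΔQ = (3662 − 2208)/[(2208+3662)/2] = 1454/2935 ≈ 0.4954.
%ΔM = (8,575 − 6,200)/[(6,200+8,575)/2] = 2375/7387.5 ≈ 0.3215.
E_I = %ΔQ/%ΔM ≈ 1.541.
E_I > 1: normal good (luxury).

luxury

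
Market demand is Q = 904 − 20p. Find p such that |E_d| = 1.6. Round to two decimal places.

27.82

Set −bp/(a − bp) = −1.6 ⇒ bp = 1.6(a − bp) ⇒ bp(1+1.6) = 1.6·a.
p = 1.6·904/(20·2.6) ≈ 27.82.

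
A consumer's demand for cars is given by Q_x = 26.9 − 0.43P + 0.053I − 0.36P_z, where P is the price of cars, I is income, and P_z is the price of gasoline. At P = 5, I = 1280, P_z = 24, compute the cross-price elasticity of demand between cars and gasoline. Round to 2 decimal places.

-0.10

Substituting, Q_x = 26.9 − 0.43(5) + 0.053(1280) − 0.36(24) = 26.9 − 2.15 + 67.84 − 8.64 = 83.95.
∂Q_x/∂P_z = −0.36, so E_xy = -0.36·(24/83.95) ≈ -0.10.
E_xy < 0: the goods are complements.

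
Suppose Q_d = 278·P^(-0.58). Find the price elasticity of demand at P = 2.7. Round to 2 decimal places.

-0.58

For a Cobb–Douglas (constant-elasticity) form Q_d = A·P^α·…, the elasticity with respect to P equals the exponent α at every point.
Here the exponent on P is -0.58, so the price elasticity of demand is -0.58.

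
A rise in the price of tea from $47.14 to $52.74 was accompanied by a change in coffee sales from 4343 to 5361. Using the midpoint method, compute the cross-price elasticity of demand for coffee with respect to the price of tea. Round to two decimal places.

1.87

%ΔQ_x = (5361 − 4343)/[(4343+5361)/2] = 1018/4852 ≈ 0.2098.
%ΔP_y = (52.74 − 47.14)/[(47.14+52.74)/2] ≈ 0.1121.
E_xy = 0.2098/0.1121 ≈ 1.87.
E_xy > 0, so coffee and tea are substitutes.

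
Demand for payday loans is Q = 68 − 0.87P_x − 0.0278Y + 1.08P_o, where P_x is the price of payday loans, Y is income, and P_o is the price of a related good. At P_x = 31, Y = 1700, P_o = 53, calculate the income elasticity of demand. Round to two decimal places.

Substituting, Q = 68 − 0.87(31) − 0.0278(1700) + 1.08(53) = 68 − 26.97 − 47.26 + 57.24 = 51.01.
∂Q/∂Y = −0.0278, so E_I = -0.0278·(1700/51.01) ≈ -0.93.
E_I < 0: inferior good.

-0.93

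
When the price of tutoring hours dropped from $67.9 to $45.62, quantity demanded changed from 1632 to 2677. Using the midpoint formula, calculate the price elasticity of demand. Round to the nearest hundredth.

%Δq = (2677 − 1632)/[(1632 + 2677)/2] = 1045/2154.5 ≈ 0.4850.
%ΔP = (45.62 − 67.9)/[(67.9 + 45.62)/2] = -22.28/56.76 ≈ -0.3925.
Arc elasticity E = %Δq/%ΔP ≈ 0.4850/-0.3925 ≈ -1.24.
|E| > 1: demand is elastic over this range.

-1.24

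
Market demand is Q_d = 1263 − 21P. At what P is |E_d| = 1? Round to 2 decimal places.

For linear demand Q_d = a − bP, E = −bP/(a − bP). |E| = 1 ⇒ bP = a − bP ⇒ P = a/(2b).
P = 1263/(2·21) ≈ 30.07.

30.07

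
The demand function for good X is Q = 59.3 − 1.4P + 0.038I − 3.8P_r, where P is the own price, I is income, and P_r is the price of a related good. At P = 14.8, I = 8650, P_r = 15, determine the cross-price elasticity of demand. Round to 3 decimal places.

At the given point, Q = 59.3 − 1.4(14.8) + 0.038(8650) − 3.8(15) = 59.3 − 20.72 + 328.7 − 57 = 310.28.
∂Q/∂P_r = −3.8, so E_xy = -3.8·(15/310.28) ≈ -0.184.
E_xy < 0: the goods are complements.

-0.184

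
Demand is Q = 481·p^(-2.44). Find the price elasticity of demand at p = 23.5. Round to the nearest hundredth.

-2.44

For a Cobb–Douglas (constant-elasticity) form Q = A·p^α·…, the elasticity with respect to p equals the exponent α at every point.
Here the exponent on p is -2.44, so the price elasticity of demand is -2.44.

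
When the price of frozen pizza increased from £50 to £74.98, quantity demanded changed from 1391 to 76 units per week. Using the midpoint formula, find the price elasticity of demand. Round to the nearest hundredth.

%Δq = (76 − 1391)/[(1391 + 76)/2] = -1315/733.5 ≈ -1.7928.
%Δp = (74.98 − 50)/[(50 + 74.98)/2] = 24.98/62.49 ≈ 0.3997.
Arc elasticity E = %Δq/%Δp ≈ -1.7928/0.3997 ≈ -4.48.
|E| > 1: demand is elastic over this range.

-4.48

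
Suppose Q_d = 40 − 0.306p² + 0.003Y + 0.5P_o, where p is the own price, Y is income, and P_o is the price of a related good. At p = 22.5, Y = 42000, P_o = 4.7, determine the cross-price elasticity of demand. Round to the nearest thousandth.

0.175

Evaluating quantity at (p, Y, P_o) gives Q_d = 40 − 0.306(22.5)² + 0.003(42000) + 0.5(4.7) = 40 − 154.9125 + 126 + 2.35 = 13.4375.
∂Q_d/∂P_o = +0.5, so E_xy = 0.5·(4.7/13.4375) ≈ 0.175.
E_xy > 0: the goods are substitutes.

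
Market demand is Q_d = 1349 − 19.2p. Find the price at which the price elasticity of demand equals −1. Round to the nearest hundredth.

35.13

For linear demand Q_d = a − bp, E = −bp/(a − bp). |E| = 1 ⇒ bp = a − bp ⇒ p = a/(2b).
p = 1349/(2·19.2) ≈ 35.13.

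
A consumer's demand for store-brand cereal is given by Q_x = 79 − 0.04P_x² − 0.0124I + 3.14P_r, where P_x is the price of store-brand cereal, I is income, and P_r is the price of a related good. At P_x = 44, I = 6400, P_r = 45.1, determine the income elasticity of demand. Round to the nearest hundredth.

Q_x = 79 − 0.04(44)² − 0.0124(6400) + 3.14(45.1) = 79 − 77.44 − 79.36 + 141.614 = 63.814.
∂Q_x/∂I = −0.0124, so E_I = -0.0124·(6400/63.814) ≈ -1.24.
E_I < 0: inferior good.

-1.24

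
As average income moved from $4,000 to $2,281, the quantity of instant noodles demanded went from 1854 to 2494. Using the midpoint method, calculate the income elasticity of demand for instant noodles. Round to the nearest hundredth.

-0.54

%ΔQ = (2494 − 1854)/[(1854+2494)/2] = 640/2174 ≈ 0.2944.
%ΔI = (2,281 − 4,000)/[(4,000+2,281)/2] = -1719/3140.5 ≈ -0.5474.
E_I = %ΔQ/%ΔI ≈ -0.54.
E_I < 0: inferior good.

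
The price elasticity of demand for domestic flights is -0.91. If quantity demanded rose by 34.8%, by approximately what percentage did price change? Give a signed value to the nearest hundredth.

%ΔQ ≈ E × %ΔP ⇒ %ΔP = %ΔQ / E = (34.8%)/(-0.91) ≈ -38.24%.

-38.24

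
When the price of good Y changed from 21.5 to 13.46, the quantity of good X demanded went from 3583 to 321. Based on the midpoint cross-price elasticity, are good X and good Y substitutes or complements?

%ΔQ_x = (321 − 3583)/[(3583+321)/2] = -3262/1952 ≈ -1.6711.
%ΔP_y = (13.46 − 21.5)/[(21.5+13.46)/2] ≈ -0.4600.
E_xy = -1.6711/-0.4600 ≈ 3.633.
E_xy > 0, so the goods are substitutes.

substitutes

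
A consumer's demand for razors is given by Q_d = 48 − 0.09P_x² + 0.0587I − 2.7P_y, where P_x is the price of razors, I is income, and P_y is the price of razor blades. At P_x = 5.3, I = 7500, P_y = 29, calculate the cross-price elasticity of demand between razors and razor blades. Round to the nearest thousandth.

First evaluate Q_d: 48 − 0.09(5.3)² + 0.0587(7500) − 2.7(29) = 48 − 2.5281 + 440.25 − 78.3 = 407.4219.
∂Q_d/∂P_y = −2.7, so E_xy = -2.7·(29/407.4219) ≈ -0.192.
E_xy < 0: the goods are complements.

-0.192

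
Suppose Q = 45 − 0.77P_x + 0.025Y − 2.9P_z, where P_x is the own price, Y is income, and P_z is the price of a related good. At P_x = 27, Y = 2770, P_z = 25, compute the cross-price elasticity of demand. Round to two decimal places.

-3.46

Q = 45 − 0.77(27) + 0.025(2770) − 2.9(25) = 45 − 20.79 + 69.25 − 72.5 = 20.96.
∂Q/∂P_z = −2.9, so E_xy = -2.9·(25/20.96) ≈ -3.46.
E_xy < 0: the goods are complements.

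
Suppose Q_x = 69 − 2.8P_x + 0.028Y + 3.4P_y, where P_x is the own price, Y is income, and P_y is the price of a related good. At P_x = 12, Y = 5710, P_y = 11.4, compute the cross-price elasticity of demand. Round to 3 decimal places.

Evaluating quantity at (P_x, Y, P_y) gives Q_x = 69 − 2.8(12) + 0.028(5710) + 3.4(11.4) = 69 − 33.6 + 159.88 + 38.76 = 234.04.
∂Q_x/∂P_y = +3.4, so E_xy = 3.4·(11.4/234.04) ≈ 0.166.
E_xy > 0: the goods are substitutes.

0.166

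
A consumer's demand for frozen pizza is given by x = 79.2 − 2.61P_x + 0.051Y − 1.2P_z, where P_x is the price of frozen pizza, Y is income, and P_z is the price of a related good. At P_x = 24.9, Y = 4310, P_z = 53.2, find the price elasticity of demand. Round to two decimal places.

x = 79.2 − 2.61(24.9) + 0.051(4310) − 1.2(53.2) = 79.2 − 64.989 + 219.81 − 63.84 = 170.181.
∂x/∂P_x = −2.61, so E_p = (−2.61)·(24.9/170.181) ≈ -0.38.
|E_p| < 1: demand is inelastic.

-0.38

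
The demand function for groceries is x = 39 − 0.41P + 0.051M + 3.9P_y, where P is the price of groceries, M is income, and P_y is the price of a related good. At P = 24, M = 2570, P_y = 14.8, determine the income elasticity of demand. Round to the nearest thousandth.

0.601

First evaluate x: 39 − 0.41(24) + 0.051(2570) + 3.9(14.8) = 39 − 9.84 + 131.07 + 57.72 = 217.95.
∂x/∂M = +0.051, so E_I = 0.051·(2570/217.95) ≈ 0.601.
E_I ∈ (0,1): normal good (necessity).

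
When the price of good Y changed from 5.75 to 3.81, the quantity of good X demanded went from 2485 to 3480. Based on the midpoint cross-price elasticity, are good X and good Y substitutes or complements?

complements

%ΔQ_x = (3480 − 2485)/[(2485+3480)/2] = 995/2982.5 ≈ 0.3336.
%ΔP_y = (3.81 − 5.75)/[(5.75+3.81)/2] ≈ -0.4059.
E_xy = 0.3336/-0.4059 ≈ -0.822.
E_xy < 0, so the goods are complements.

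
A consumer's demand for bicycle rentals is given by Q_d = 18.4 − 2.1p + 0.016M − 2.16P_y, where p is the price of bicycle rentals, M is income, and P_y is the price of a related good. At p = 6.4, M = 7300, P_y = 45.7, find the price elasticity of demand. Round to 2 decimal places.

Q_d = 18.4 − 2.1(6.4) + 0.016(7300) − 2.16(45.7) = 18.4 − 13.44 + 116.8 − 98.712 = 23.048.
∂Q_d/∂p = −2.1, so E_p = (−2.1)·(6.4/23.048) ≈ -0.58.
|E_p| < 1: demand is inelastic.

-0.58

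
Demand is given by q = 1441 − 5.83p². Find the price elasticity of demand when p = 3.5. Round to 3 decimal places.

-0.104

At p = 3.5, q = 1369.5825.
dq/dp = −2·5.83·p = −40.81.
Point elasticity E = (dq/dp)·(p/q) = -40.81 × 3.5/1369.5825 ≈ -0.104.
|E| < 1, so demand is inelastic at this price.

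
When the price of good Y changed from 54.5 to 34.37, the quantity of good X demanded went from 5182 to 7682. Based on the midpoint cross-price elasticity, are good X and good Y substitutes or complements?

complements

%ΔQ_x = (7682 − 5182)/[(5182+7682)/2] = 2500/6432 ≈ 0.3887.
%ΔP_y = (34.37 − 54.5)/[(54.5+34.37)/2] ≈ -0.4530.
E_xy = 0.3887/-0.4530 ≈ -0.858.
E_xy < 0, so the goods are complements.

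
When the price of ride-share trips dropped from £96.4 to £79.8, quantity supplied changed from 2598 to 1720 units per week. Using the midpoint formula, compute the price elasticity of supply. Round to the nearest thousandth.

%Δq = (1720 − 2598)/[(2598 + 1720)/2] = -878/2159 ≈ -0.4067.
%ΔP = (79.8 − 96.4)/[(96.4 + 79.8)/2] = -16.6/88.1 ≈ -0.1884.
Arc elasticity E = %Δq/%ΔP ≈ -0.4067/-0.1884 ≈ 2.158.
|E| > 1: supply is elastic over this range.

2.158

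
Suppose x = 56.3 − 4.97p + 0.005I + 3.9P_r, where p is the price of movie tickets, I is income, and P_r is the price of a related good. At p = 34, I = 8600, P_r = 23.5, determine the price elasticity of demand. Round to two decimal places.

-7.69

Evaluating quantity at (p, I, P_r) gives x = 56.3 − 4.97(34) + 0.005(8600) + 3.9(23.5) = 56.3 − 168.98 + 43 + 91.65 = 21.97.
∂x/∂p = −4.97, so E_p = (−4.97)·(34/21.97) ≈ -7.69.
|E_p| > 1: demand is elastic.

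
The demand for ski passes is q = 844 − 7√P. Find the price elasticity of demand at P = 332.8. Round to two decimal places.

-0.09

At P = 332.8, q = 716.3004.
dq/dP = −7/(2√P) = −7/(2·18.2428).
Point elasticity E = (dq/dP)·(P/q) = -0.1919 × 332.8/716.3004 ≈ -0.09.
|E| < 1, so demand is inelastic at this price.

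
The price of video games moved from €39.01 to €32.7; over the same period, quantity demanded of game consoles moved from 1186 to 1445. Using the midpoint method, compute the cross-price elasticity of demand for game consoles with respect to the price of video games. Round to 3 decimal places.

%ΔQ_x = (1445 − 1186)/[(1186+1445)/2] = 259/1315.5 ≈ 0.1969.
%ΔP_y = (32.7 − 39.01)/[(39.01+32.7)/2] ≈ -0.1760.
E_xy = 0.1969/-0.1760 ≈ -1.119.
E_xy < 0, so game consoles and video games are complements.

-1.119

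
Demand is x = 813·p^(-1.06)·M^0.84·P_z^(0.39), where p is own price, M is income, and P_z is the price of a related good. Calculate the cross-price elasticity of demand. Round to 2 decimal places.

0.39

For a Cobb–Douglas (constant-elasticity) form x = A·P_z^α·…, the elasticity with respect to P_z equals the exponent α at every point.
Here the exponent on P_z is 0.39, so the cross-price elasticity of demand is 0.39.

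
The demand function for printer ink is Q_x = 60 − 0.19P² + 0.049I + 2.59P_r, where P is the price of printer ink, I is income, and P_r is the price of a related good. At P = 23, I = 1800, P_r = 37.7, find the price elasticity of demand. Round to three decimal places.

-1.383

Substituting, Q_x = 60 − 0.19(23)² + 0.049(1800) + 2.59(37.7) = 60 − 100.51 + 88.2 + 97.643 = 145.333.
∂Q_x/∂P = −2·0.19·P = -8.74, so E_p = -8.74·(23/145.333) ≈ -1.383.
|E_p| > 1: demand is elastic.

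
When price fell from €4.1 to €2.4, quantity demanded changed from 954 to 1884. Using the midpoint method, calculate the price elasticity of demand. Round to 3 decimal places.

-1.253

%Δq = (1884 − 954)/[(954 + 1884)/2] = 930/1419 ≈ 0.6554.
%Δp = (2.4 − 4.1)/[(4.1 + 2.4)/2] = -1.7/3.25 ≈ -0.5231.
Arc elasticity E = %Δq/%Δp ≈ 0.6554/-0.5231 ≈ -1.253.
|E| > 1: demand is elastic over this range.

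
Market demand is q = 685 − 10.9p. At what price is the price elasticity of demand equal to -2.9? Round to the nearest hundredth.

46.73

Set −bp/(a − bp) = −2.9 ⇒ bp = 2.9(a − bp) ⇒ bp(1+2.9) = 2.9·a.
p = 2.9·685/(10.9·3.9) ≈ 46.73.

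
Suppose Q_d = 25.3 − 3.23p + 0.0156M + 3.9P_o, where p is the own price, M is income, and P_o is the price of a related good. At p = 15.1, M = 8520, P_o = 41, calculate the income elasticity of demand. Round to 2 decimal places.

Evaluating quantity at (p, M, P_o) gives Q_d = 25.3 − 3.23(15.1) + 0.0156(8520) + 3.9(41) = 25.3 − 48.773 + 132.912 + 159.9 = 269.339.
∂Q_d/∂M = +0.0156, so E_I = 0.0156·(8520/269.339) ≈ 0.49.
E_I ∈ (0,1): normal good (necessity).

0.49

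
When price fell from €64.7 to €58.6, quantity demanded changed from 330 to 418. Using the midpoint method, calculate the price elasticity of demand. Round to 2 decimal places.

-2.38

%ΔQ = (418 − 330)/[(330 + 418)/2] = 88/374 ≈ 0.2353.
%Δp = (58.6 − 64.7)/[(64.7 + 58.6)/2] = -6.1/61.65 ≈ -0.0989.
Arc elasticity E = %ΔQ/%Δp ≈ 0.2353/-0.0989 ≈ -2.38.
|E| > 1: demand is elastic over this range.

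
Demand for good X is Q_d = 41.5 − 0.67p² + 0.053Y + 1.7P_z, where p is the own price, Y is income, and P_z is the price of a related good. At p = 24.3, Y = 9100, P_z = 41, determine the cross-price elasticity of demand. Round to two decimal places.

0.35

At the given point, Q_d = 41.5 − 0.67(24.3)² + 0.053(9100) + 1.7(41) = 41.5 − 395.6283 + 482.3 + 69.7 = 197.8717.
∂Q_d/∂P_z = +1.7, so E_xy = 1.7·(41/197.8717) ≈ 0.35.
E_xy > 0: the goods are substitutes.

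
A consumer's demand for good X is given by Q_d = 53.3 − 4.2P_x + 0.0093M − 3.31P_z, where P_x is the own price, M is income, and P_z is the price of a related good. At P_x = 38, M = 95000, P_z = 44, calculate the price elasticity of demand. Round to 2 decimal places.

Q_d = 53.3 − 4.2(38) + 0.0093(95000) − 3.31(44) = 53.3 − 159.6 + 883.5 − 145.64 = 631.56.
∂Q_d/∂P_x = −4.2, so E_p = (−4.2)·(38/631.56) ≈ -0.25.
|E_p| < 1: demand is inelastic.

-0.25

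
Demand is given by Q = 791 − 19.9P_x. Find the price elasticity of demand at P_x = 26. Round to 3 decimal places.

-1.891

At P_x = 26, Q = 273.6.
dQ/dP_x = −19.9.
Point elasticity E = (dQ/dP_x)·(P_x/Q) = -19.9 × 26/273.6 ≈ -1.891.
|E| > 1, so demand is elastic at this price.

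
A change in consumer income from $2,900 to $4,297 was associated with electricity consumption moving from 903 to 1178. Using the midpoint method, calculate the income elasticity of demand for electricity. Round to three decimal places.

0.681

%ΔQ = (1178 − 903)/[(903+1178)/2] = 275/1040.5 ≈ 0.2643.
%ΔI = (4,297 − 2,900)/[(2,900+4,297)/2] = 1397/3598.5 ≈ 0.3882.
E_I = %ΔQ/%ΔI ≈ 0.681.
E_I ∈ (0,1): normal good (necessity).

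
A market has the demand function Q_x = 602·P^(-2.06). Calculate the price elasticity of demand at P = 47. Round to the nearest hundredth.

-2.06

For a Cobb–Douglas (constant-elasticity) form Q_x = A·P^α·…, the elasticity with respect to P equals the exponent α at every point.
Here the exponent on P is -2.06, so the price elasticity of demand is -2.06.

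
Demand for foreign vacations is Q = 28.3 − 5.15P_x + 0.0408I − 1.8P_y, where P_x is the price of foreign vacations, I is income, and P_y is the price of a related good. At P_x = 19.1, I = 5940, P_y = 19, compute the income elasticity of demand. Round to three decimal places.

1.755

First evaluate Q: 28.3 − 5.15(19.1) + 0.0408(5940) − 1.8(19) = 28.3 − 98.365 + 242.352 − 34.2 = 138.087.
∂Q/∂I = +0.0408, so E_I = 0.0408·(5940/138.087) ≈ 1.755.
E_I > 1: normal good (luxury).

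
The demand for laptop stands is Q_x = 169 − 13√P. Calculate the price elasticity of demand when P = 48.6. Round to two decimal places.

-0.58

At P = 48.6, Q_x = 78.3722.
dQ_x/dP = −13/(2√P) = −13/(2·6.9714).
Point elasticity E = (dQ_x/dP)·(P/Q_x) = -0.9324 × 48.6/78.3722 ≈ -0.58.
|E| < 1, so demand is inelastic at this price.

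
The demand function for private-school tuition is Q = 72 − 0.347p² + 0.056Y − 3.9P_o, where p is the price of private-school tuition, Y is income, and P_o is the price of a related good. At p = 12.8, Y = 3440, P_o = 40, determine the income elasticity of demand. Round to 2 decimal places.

Substituting, Q = 72 − 0.347(12.8)² + 0.056(3440) − 3.9(40) = 72 − 56.8525 + 192.64 − 156 = 51.7875.
∂Q/∂Y = +0.056, so E_I = 0.056·(3440/51.7875) ≈ 3.72.
E_I > 1: normal good (luxury).

3.72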